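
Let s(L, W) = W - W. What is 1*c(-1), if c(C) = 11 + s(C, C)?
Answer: 11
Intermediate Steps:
s(L, W) = 0
c(C) = 11 (c(C) = 11 + 0 = 11)
1*c(-1) = 1*11 = 11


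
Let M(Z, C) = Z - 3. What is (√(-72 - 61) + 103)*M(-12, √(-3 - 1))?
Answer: -1545 - 15*I*√133 ≈ -1545.0 - 172.99*I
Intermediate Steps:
M(Z, C) = -3 + Z
(√(-72 - 61) + 103)*M(-12, √(-3 - 1)) = (√(-72 - 61) + 103)*(-3 - 12) = (√(-133) + 103)*(-15) = (I*√133 + 103)*(-15) = (103 + I*√133)*(-15) = -1545 - 15*I*√133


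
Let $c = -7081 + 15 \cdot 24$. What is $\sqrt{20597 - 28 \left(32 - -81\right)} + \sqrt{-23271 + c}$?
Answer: $3 \sqrt{1937} + 2 i \sqrt{7498} \approx 132.03 + 173.18 i$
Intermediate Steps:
$c = -6721$ ($c = -7081 + 360 = -6721$)
$\sqrt{20597 - 28 \left(32 - -81\right)} + \sqrt{-23271 + c} = \sqrt{20597 - 28 \left(32 - -81\right)} + \sqrt{-23271 - 6721} = \sqrt{20597 - 28 \left(32 + 81\right)} + \sqrt{-29992} = \sqrt{20597 - 3164} + 2 i \sqrt{7498} = \sqrt{17433} + 2 i \sqrt{7498} = 3 \sqrt{1937} + 2 i \sqrt{7498}$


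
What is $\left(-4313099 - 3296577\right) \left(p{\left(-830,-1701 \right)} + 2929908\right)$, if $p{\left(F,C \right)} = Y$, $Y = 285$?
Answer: $-22297819347468$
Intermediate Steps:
$p{\left(F,C \right)} = 285$
$\left(-4313099 - 3296577\right) \left(p{\left(-830,-1701 \right)} + 2929908\right) = \left(-4313099 - 3296577\right) \left(285 + 2929908\right) = \left(-7609676\right) 2930193 = -22297819347468$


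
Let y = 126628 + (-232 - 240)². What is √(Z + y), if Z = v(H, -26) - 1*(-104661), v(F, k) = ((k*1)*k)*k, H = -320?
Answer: √436497 ≈ 660.68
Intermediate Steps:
v(F, k) = k³ (v(F, k) = (k*k)*k = k²*k = k³)
Z = 87085 (Z = (-26)³ - 1*(-104661) = -17576 + 104661 = 87085)
y = 349412 (y = 126628 + (-472)² = 126628 + 222784 = 349412)
√(Z + y) = √(87085 + 349412) = √436497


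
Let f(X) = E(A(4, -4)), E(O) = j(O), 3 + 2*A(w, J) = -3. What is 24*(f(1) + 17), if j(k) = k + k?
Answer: 264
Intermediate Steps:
j(k) = 2*k
A(w, J) = -3 (A(w, J) = -3/2 + (½)*(-3) = -3/2 - 3/2 = -3)
E(O) = 2*O
f(X) = -6 (f(X) = 2*(-3) = -6)
24*(f(1) + 17) = 24*(-6 + 17) = 24*11 = 264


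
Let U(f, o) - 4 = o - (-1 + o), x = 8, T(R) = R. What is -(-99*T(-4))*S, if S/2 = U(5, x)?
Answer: -3960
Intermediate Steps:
U(f, o) = 5 (U(f, o) = 4 + (o - (-1 + o)) = 4 + (o + (1 - o)) = 4 + 1 = 5)
S = 10 (S = 2*5 = 10)
-(-99*T(-4))*S = -(-99*(-4))*10 = -396*10 = -1*3960 = -3960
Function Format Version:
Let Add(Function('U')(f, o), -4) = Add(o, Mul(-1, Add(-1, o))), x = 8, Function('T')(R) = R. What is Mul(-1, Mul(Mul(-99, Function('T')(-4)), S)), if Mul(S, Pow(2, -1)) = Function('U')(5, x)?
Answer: -3960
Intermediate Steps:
Function('U')(f, o) = 5 (Function('U')(f, o) = Add(4, Add(o, Mul(-1, Add(-1, o)))) = Add(4, Add(o, Add(1, Mul(-1, o)))) = Add(4, 1) = 5)
S = 10 (S = Mul(2, 5) = 10)
Mul(-1, Mul(Mul(-99, Function('T')(-4)), S)) = Mul(-1, Mul(Mul(-99, -4), 10)) = Mul(-1, Mul(396, 10)) = Mul(-1, 3960) = -3960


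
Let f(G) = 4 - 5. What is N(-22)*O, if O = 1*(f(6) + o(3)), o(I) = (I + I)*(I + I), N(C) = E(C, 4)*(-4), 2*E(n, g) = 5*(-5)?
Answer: 1750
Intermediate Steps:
E(n, g) = -25/2 (E(n, g) = (5*(-5))/2 = (1/2)*(-25) = -25/2)
f(G) = -1
N(C) = 50 (N(C) = -25/2*(-4) = 50)
o(I) = 4*I**2 (o(I) = (2*I)*(2*I) = 4*I**2)
O = 35 (O = 1*(-1 + 4*3**2) = 1*(-1 + 4*9) = 1*(-1 + 36) = 1*35 = 35)
N(-22)*O = 50*35 = 1750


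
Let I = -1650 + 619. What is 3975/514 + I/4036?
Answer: 7756583/1037252 ≈ 7.4780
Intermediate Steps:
I = -1031
3975/514 + I/4036 = 3975/514 - 1031/4036 = 7756583/1037252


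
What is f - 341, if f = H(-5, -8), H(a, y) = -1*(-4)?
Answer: -337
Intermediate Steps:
H(a, y) = 4
f = 4
f - 341 = 4 - 341 = -337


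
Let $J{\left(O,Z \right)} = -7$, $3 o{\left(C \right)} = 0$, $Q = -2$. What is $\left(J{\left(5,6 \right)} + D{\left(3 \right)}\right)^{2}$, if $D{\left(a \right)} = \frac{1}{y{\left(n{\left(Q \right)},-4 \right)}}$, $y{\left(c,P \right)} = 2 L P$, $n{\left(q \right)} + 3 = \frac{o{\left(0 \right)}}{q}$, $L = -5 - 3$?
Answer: $\frac{199809}{4096} \approx 48.781$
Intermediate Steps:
$o{\left(C \right)} = 0$ ($o{\left(C \right)} = \frac{1}{3} \cdot 0 = 0$)
$L = -8$
$n{\left(q \right)} = -3$ ($n{\left(q \right)} = -3 + \frac{0}{q} = -3 + 0 = -3$)
$y{\left(c,P \right)} = - 16 P$ ($y{\left(c,P \right)} = 2 \left(-8\right) P = - 16 P$)
$D{\left(a \right)} = \frac{1}{64}$ ($D{\left(a \right)} = \frac{1}{\left(-16\right) \left(-4\right)} = \frac{1}{64}$)
$\left(J{\left(5,6 \right)} + D{\left(3 \right)}\right)^{2} = \left(-7 + \frac{1}{64}\right)^{2} = \left(- \frac{447}{64}\right)^{2} = \frac{199809}{4096}$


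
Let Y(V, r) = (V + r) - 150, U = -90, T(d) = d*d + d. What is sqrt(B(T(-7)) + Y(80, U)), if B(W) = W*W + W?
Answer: sqrt(1646) ≈ 40.571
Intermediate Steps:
T(d) = d + d**2 (T(d) = d**2 + d = d + d**2)
Y(V, r) = -150 + V + r
B(W) = W + W**2 (B(W) = W**2 + W = W + W**2)
sqrt(B(T(-7)) + Y(80, U)) = sqrt((-7*(1 - 7))*(1 - 7*(1 - 7)) + (-150 + 80 - 90)) = sqrt((-7*(-6))*(1 - 7*(-6)) - 160) = sqrt(42*(1 + 42) - 160) = sqrt(42*43 - 160) = sqrt(1806 - 160) = sqrt(1646)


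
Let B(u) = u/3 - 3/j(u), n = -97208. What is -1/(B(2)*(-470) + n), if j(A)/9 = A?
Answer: 1/97443 ≈ 1.0262e-5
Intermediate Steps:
j(A) = 9*A
B(u) = -1/(3*u) + u/3 (B(u) = u/3 - 3*1/(9*u) = u*(⅓) - 1/(3*u) = u/3 - 1/(3*u) = -1/(3*u) + u/3)
-1/(B(2)*(-470) + n) = -1/(((⅓)*(-1 + 2²)/2)*(-470) - 97208) = -1/(((⅓)*(½)*(-1 + 4))*(-470) - 97208) = -1/(((⅓)*(½)*3)*(-470) - 97208) = -1/((½)*(-470) - 97208) = -1/(-235 - 97208) = -1/(-97443) = -1*(-1/97443) = 1/97443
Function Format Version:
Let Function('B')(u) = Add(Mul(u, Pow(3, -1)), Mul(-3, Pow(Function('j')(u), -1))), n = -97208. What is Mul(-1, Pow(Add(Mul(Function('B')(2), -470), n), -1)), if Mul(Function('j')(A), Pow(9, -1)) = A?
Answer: Rational(1, 97443) ≈ 1.0262e-5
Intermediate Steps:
Function('j')(A) = Mul(9, A)
Function('B')(u) = Add(Mul(Rational(-1, 3), Pow(u, -1)), Mul(Rational(1, 3), u)) (Function('B')(u) = Add(Mul(u, Pow(3, -1)), Mul(-3, Pow(Mul(9, u), -1))) = Add(Mul(u, Rational(1, 3)), Mul(-3, Mul(Rational(1, 9), Pow(u, -1)))) = Add(Mul(Rational(1, 3), u), Mul(Rational(-1, 3), Pow(u, -1))) = Add(Mul(Rational(-1, 3), Pow(u, -1)), Mul(Rational(1, 3), u)))
Mul(-1, Pow(Add(Mul(Function('B')(2), -470), n), -1)) = Mul(-1, Pow(Add(Mul(Mul(Rational(1, 3), Pow(2, -1), Add(-1, Pow(2, 2))), -470), -97208), -1)) = Mul(-1, Pow(Add(Mul(Mul(Rational(1, 3), Rational(1, 2), Add(-1, 4)), -470), -97208), -1)) = Mul(-1, Pow(Add(Mul(Mul(Rational(1, 3), Rational(1, 2), 3), -470), -97208), -1)) = Mul(-1, Pow(Add(Mul(Rational(1, 2), -470), -97208), -1)) = Mul(-1, Pow(Add(-235, -97208), -1)) = Mul(-1, Pow(-97443, -1)) = Mul(-1, Rational(-1, 97443)) = Rational(1, 97443)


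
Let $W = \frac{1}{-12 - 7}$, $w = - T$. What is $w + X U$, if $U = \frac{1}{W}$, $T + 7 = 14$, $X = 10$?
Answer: $-197$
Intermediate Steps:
$T = 7$ ($T = -7 + 14 = 7$)
$w = -7$ ($w = \left(-1\right) 7 = -7$)
$W = - \frac{1}{19}$ ($W = \frac{1}{-19} = - \frac{1}{19} \approx -0.052632$)
$U = -19$ ($U = \frac{1}{- \frac{1}{19}} = -19$)
$w + X U = -7 + 10 \left(-19\right) = -7 - 190 = -197$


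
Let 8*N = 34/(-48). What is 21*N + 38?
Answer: 2313/64 ≈ 36.141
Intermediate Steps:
N = -17/192 (N = (34/(-48))/8 = (34*(-1/48))/8 = (⅛)*(-17/24) = -17/192 ≈ -0.088542)
21*N + 38 = 21*(-17/192) + 38 = -119/64 + 38 = 2313/64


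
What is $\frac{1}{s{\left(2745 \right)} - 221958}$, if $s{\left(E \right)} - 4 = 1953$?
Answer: $- \frac{1}{220001} \approx -4.5454 \cdot 10^{-6}$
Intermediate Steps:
$s{\left(E \right)} = 1957$ ($s{\left(E \right)} = 4 + 1953 = 1957$)
$\frac{1}{s{\left(2745 \right)} - 221958} = \frac{1}{1957 - 221958} = \frac{1}{-220001} = - \frac{1}{220001}$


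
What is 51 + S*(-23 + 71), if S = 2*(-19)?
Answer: -1773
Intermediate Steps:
S = -38
51 + S*(-23 + 71) = 51 - 38*(-23 + 71) = 51 - 38*48 = 51 - 1824 = -1773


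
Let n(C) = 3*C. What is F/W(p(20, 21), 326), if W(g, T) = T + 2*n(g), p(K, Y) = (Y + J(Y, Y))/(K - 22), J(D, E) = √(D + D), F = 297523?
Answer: 78248549/68791 + 892569*√42/68791 ≈ 1221.6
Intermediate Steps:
J(D, E) = √2*√D (J(D, E) = √(2*D) = √2*√D)
p(K, Y) = (Y + √2*√Y)/(-22 + K) (p(K, Y) = (Y + √2*√Y)/(K - 22) = (Y + √2*√Y)/(-22 + K))
W(g, T) = T + 6*g (W(g, T) = T + 2*(3*g) = T + 6*g)
F/W(p(20, 21), 326) = 297523/(326 + 6*((21 + √2*√21)/(-22 + 20))) = 297523/(326 + 6*((21 + √42)/(-2))) = 297523/(326 + 6*(-(21 + √42)/2)) = 297523/(326 + 6*(-21/2 - √42/2)) = 297523/(326 + (-63 - 3*√42)) = 297523/(263 - 3*√42)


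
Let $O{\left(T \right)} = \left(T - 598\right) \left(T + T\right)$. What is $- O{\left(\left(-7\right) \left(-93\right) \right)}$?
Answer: $-69006$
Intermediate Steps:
$O{\left(T \right)} = 2 T \left(-598 + T\right)$ ($O{\left(T \right)} = \left(-598 + T\right) 2 T = 2 T \left(-598 + T\right)$)
$- O{\left(\left(-7\right) \left(-93\right) \right)} = - 2 \left(\left(-7\right) \left(-93\right)\right) \left(-598 - -651\right) = - 2 \cdot 651 \left(-598 + 651\right) = - 2 \cdot 651 \cdot 53 = \left(-1\right) 69006 = -69006$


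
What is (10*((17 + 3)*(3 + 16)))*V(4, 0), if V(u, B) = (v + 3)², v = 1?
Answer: 60800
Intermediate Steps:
V(u, B) = 16 (V(u, B) = (1 + 3)² = 4² = 16)
(10*((17 + 3)*(3 + 16)))*V(4, 0) = (10*((17 + 3)*(3 + 16)))*16 = (10*(20*19))*16 = (10*380)*16 = 3800*16 = 60800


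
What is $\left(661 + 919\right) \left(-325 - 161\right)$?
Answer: $-767880$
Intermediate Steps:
$\left(661 + 919\right) \left(-325 - 161\right) = 1580 \left(-325 - 161\right) = 1580 \left(-486\right) = -767880$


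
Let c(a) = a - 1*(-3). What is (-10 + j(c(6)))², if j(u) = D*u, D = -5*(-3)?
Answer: 15625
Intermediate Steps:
c(a) = 3 + a (c(a) = a + 3 = 3 + a)
D = 15
j(u) = 15*u
(-10 + j(c(6)))² = (-10 + 15*(3 + 6))² = (-10 + 15*9)² = (-10 + 135)² = 125² = 15625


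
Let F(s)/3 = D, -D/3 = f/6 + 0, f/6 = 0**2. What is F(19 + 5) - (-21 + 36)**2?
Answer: -225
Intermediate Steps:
f = 0 (f = 6*0**2 = 6*0 = 0)
D = 0 (D = -3*(0/6 + 0) = -3*((1/6)*0 + 0) = -3*(0 + 0) = -3*0 = 0)
F(s) = 0 (F(s) = 3*0 = 0)
F(19 + 5) - (-21 + 36)**2 = 0 - (-21 + 36)**2 = 0 - 1*15**2 = 0 - 1*225 = 0 - 225 = -225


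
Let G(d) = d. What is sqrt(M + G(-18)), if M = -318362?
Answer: 2*I*sqrt(79595) ≈ 564.25*I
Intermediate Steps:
sqrt(M + G(-18)) = sqrt(-318362 - 18) = sqrt(-318380) = 2*I*sqrt(79595)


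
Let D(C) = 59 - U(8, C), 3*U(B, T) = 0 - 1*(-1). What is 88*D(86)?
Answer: 15488/3 ≈ 5162.7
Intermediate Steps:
U(B, T) = ⅓ (U(B, T) = (0 - 1*(-1))/3 = (0 + 1)/3 = (⅓)*1 = ⅓)
D(C) = 176/3 (D(C) = 59 - 1*⅓ = 59 - ⅓ = 176/3)
88*D(86) = 88*(176/3) = 15488/3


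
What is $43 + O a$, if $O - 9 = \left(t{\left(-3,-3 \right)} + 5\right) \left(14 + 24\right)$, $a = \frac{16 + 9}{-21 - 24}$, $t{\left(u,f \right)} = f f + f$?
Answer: $- \frac{1748}{9} \approx -194.22$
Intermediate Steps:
$t{\left(u,f \right)} = f + f^{2}$ ($t{\left(u,f \right)} = f^{2} + f = f + f^{2}$)
$a = - \frac{5}{9}$ ($a = \frac{25}{-45} = 25 \left(- \frac{1}{45}\right) = - \frac{5}{9} \approx -0.55556$)
$O = 427$ ($O = 9 + \left(- 3 \left(1 - 3\right) + 5\right) \left(14 + 24\right) = 9 + \left(\left(-3\right) \left(-2\right) + 5\right) 38 = 9 + \left(6 + 5\right) 38 = 9 + 11 \cdot 38 = 9 + 418 = 427$)
$43 + O a = 43 + 427 \left(- \frac{5}{9}\right) = 43 - \frac{2135}{9} = - \frac{1748}{9}$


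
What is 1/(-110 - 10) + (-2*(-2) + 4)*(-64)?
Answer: -61441/120 ≈ -512.01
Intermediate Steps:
1/(-110 - 10) + (-2*(-2) + 4)*(-64) = 1/(-120) + (4 + 4)*(-64) = -1/120 + 8*(-64) = -1/120 - 512 = -61441/120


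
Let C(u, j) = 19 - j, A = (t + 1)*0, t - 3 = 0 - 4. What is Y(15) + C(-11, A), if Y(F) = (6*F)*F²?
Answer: 20269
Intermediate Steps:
t = -1 (t = 3 + (0 - 4) = 3 - 4 = -1)
A = 0 (A = (-1 + 1)*0 = 0*0 = 0)
Y(F) = 6*F³
Y(15) + C(-11, A) = 6*15³ + (19 - 1*0) = 6*3375 + (19 + 0) = 20250 + 19 = 20269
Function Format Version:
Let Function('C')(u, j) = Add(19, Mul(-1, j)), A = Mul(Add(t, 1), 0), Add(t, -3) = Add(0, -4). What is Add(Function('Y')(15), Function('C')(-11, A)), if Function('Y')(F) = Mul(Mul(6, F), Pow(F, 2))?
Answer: 20269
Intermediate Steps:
t = -1 (t = Add(3, Add(0, -4)) = Add(3, -4) = -1)
A = 0 (A = Mul(Add(-1, 1), 0) = Mul(0, 0) = 0)
Function('Y')(F) = Mul(6, Pow(F, 3))
Add(Function('Y')(15), Function('C')(-11, A)) = Add(Mul(6, Pow(15, 3)), Add(19, Mul(-1, 0))) = Add(Mul(6, 3375), Add(19, 0)) = Add(20250, 19) = 20269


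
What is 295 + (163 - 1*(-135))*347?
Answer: 103701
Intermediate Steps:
295 + (163 - 1*(-135))*347 = 295 + (163 + 135)*347 = 295 + 298*347 = 295 + 103406 = 103701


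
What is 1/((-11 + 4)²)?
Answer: 1/49 ≈ 0.020408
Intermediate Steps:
1/((-11 + 4)²) = 1/((-7)²) = 1/49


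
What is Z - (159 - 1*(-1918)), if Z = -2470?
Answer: -4547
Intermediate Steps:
Z - (159 - 1*(-1918)) = -2470 - (159 - 1*(-1918)) = -2470 - (159 + 1918) = -2470 - 1*2077 = -2470 - 2077 = -4547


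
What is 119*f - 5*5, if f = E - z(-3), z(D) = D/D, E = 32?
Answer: 3664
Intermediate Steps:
z(D) = 1
f = 31 (f = 32 - 1*1 = 32 - 1 = 31)
119*f - 5*5 = 119*31 - 5*5 = 3689 - 25 = 3664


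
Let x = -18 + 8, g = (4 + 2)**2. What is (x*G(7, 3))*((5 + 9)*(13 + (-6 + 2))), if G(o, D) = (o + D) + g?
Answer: -57960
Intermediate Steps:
g = 36 (g = 6**2 = 36)
G(o, D) = 36 + D + o (G(o, D) = (o + D) + 36 = (D + o) + 36 = 36 + D + o)
x = -10
(x*G(7, 3))*((5 + 9)*(13 + (-6 + 2))) = (-10*(36 + 3 + 7))*((5 + 9)*(13 + (-6 + 2))) = (-10*46)*(14*(13 - 4)) = -6440*9 = -460*126 = -57960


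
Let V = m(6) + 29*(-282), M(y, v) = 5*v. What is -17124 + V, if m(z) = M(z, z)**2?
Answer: -24402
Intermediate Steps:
m(z) = 25*z**2 (m(z) = (5*z)**2 = 25*z**2)
V = -7278 (V = 25*6**2 + 29*(-282) = 25*36 - 8178 = 900 - 8178 = -7278)
-17124 + V = -17124 - 7278 = -24402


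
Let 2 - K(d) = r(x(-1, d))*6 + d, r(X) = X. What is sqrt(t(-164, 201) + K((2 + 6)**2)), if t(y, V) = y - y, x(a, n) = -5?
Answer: 4*I*sqrt(2) ≈ 5.6569*I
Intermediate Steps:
t(y, V) = 0
K(d) = 32 - d (K(d) = 2 - (-5*6 + d) = 2 - (-30 + d) = 2 + (30 - d) = 32 - d)
sqrt(t(-164, 201) + K((2 + 6)**2)) = sqrt(0 + (32 - (2 + 6)**2)) = sqrt(0 + (32 - 1*8**2)) = sqrt(0 + (32 - 1*64)) = sqrt(0 + (32 - 64)) = sqrt(0 - 32) = sqrt(-32) = 4*I*sqrt(2)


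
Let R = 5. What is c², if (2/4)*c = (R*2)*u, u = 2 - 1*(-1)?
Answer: 3600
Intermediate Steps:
u = 3 (u = 2 + 1 = 3)
c = 60 (c = 2*((5*2)*3) = 2*(10*3) = 2*30 = 60)
c² = 60² = 3600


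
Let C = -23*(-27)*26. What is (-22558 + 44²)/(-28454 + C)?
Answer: 10311/6154 ≈ 1.6755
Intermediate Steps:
C = 16146 (C = 621*26 = 16146)
(-22558 + 44²)/(-28454 + C) = (-22558 + 44²)/(-28454 + 16146) = (-22558 + 1936)/(-12308) = -20622*(-1/12308) = 10311/6154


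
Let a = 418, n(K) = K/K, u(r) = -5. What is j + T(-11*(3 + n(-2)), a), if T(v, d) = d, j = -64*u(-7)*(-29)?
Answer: -8862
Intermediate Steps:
n(K) = 1
j = -9280 (j = -64*(-5)*(-29) = 320*(-29) = -9280)
j + T(-11*(3 + n(-2)), a) = -9280 + 418 = -8862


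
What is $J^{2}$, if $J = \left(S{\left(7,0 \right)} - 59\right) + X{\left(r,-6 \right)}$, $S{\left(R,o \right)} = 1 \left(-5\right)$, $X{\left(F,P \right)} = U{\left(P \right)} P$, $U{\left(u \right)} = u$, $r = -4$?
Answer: $784$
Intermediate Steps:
$X{\left(F,P \right)} = P^{2}$ ($X{\left(F,P \right)} = P P = P^{2}$)
$S{\left(R,o \right)} = -5$
$J = -28$ ($J = \left(-5 - 59\right) + \left(-6\right)^{2} = -64 + 36 = -28$)
$J^{2} = \left(-28\right)^{2} = 784$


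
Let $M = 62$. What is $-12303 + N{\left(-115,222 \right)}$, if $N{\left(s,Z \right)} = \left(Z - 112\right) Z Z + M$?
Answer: $5408999$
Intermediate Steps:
$N{\left(s,Z \right)} = 62 + Z^{2} \left(-112 + Z\right)$ ($N{\left(s,Z \right)} = \left(Z - 112\right) Z Z + 62 = \left(-112 + Z\right) Z Z + 62 = Z \left(-112 + Z\right) Z + 62 = Z^{2} \left(-112 + Z\right) + 62 = 62 + Z^{2} \left(-112 + Z\right)$)
$-12303 + N{\left(-115,222 \right)} = -12303 + \left(62 + 222^{3} - 112 \cdot 222^{2}\right) = -12303 + \left(62 + 10941048 - 5519808\right) = -12303 + 5421302 = 5408999$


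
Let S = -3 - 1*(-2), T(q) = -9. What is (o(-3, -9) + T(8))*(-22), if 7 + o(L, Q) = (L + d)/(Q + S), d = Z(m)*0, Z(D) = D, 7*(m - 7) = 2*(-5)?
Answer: 1727/5 ≈ 345.40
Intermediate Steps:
m = 39/7 (m = 7 + (2*(-5))/7 = 7 + (1/7)*(-10) = 7 - 10/7 = 39/7 ≈ 5.5714)
d = 0 (d = (39/7)*0 = 0)
S = -1 (S = -3 + 2 = -1)
o(L, Q) = -7 + L/(-1 + Q) (o(L, Q) = -7 + (L + 0)/(Q - 1) = -7 + L/(-1 + Q))
(o(-3, -9) + T(8))*(-22) = ((7 - 3 - 7*(-9))/(-1 - 9) - 9)*(-22) = ((7 - 3 + 63)/(-10) - 9)*(-22) = (-1/10*67 - 9)*(-22) = (-67/10 - 9)*(-22) = -157/10*(-22) = 1727/5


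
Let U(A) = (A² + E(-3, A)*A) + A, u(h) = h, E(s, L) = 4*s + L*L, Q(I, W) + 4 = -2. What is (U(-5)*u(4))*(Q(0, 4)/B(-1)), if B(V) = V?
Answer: -1080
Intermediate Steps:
Q(I, W) = -6 (Q(I, W) = -4 - 2 = -6)
E(s, L) = L² + 4*s (E(s, L) = 4*s + L² = L² + 4*s)
U(A) = A + A² + A*(-12 + A²) (U(A) = (A² + (A² + 4*(-3))*A) + A = (A² + (A² - 12)*A) + A = (A² + (-12 + A²)*A) + A = (A² + A*(-12 + A²)) + A = A + A² + A*(-12 + A²))
(U(-5)*u(4))*(Q(0, 4)/B(-1)) = (-5*(-11 - 5 + (-5)²)*4)*(-6/(-1)) = (-5*(-11 - 5 + 25)*4)*(-6*(-1)) = (-5*9*4)*6 = -45*4*6 = -180*6 = -1080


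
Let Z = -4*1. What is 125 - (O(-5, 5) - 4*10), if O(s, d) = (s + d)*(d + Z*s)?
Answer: 165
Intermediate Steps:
Z = -4
O(s, d) = (d + s)*(d - 4*s) (O(s, d) = (s + d)*(d - 4*s) = (d + s)*(d - 4*s))
125 - (O(-5, 5) - 4*10) = 125 - ((5² - 4*(-5)² - 3*5*(-5)) - 4*10) = 125 - ((25 - 4*25 + 75) - 40) = 125 - ((25 - 100 + 75) - 40) = 125 - (0 - 40) = 125 - 1*(-40) = 125 + 40 = 165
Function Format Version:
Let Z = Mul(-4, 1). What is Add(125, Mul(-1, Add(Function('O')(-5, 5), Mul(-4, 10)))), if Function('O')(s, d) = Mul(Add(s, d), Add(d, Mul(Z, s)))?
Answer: 165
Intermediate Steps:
Z = -4
Function('O')(s, d) = Mul(Add(d, s), Add(d, Mul(-4, s))) (Function('O')(s, d) = Mul(Add(s, d), Add(d, Mul(-4, s))) = Mul(Add(d, s), Add(d, Mul(-4, s))))
Add(125, Mul(-1, Add(Function('O')(-5, 5), Mul(-4, 10)))) = Add(125, Mul(-1, Add(Add(Pow(5, 2), Mul(-4, Pow(-5, 2)), Mul(-3, 5, -5)), Mul(-4, 10)))) = Add(125, Mul(-1, Add(Add(25, Mul(-4, 25), 75), -40))) = Add(125, Mul(-1, Add(Add(25, -100, 75), -40))) = Add(125, Mul(-1, Add(0, -40))) = Add(125, Mul(-1, -40)) = Add(125, 40) = 165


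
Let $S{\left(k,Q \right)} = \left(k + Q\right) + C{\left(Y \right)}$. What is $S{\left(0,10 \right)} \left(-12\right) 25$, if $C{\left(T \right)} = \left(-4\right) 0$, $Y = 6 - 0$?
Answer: $-3000$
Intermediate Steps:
$Y = 6$ ($Y = 6 + 0 = 6$)
$C{\left(T \right)} = 0$
$S{\left(k,Q \right)} = Q + k$ ($S{\left(k,Q \right)} = \left(k + Q\right) + 0 = \left(Q + k\right) + 0 = Q + k$)
$S{\left(0,10 \right)} \left(-12\right) 25 = \left(10 + 0\right) \left(-12\right) 25 = 10 \left(-12\right) 25 = \left(-120\right) 25 = -3000$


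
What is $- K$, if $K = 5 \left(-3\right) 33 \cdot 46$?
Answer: $22770$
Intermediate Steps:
$K = -22770$ ($K = \left(-15\right) 33 \cdot 46 = \left(-495\right) 46 = -22770$)
$- K = \left(-1\right) \left(-22770\right) = 22770$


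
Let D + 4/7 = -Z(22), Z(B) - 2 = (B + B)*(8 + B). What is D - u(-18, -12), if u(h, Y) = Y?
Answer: -9174/7 ≈ -1310.6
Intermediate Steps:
Z(B) = 2 + 2*B*(8 + B) (Z(B) = 2 + (B + B)*(8 + B) = 2 + (2*B)*(8 + B) = 2 + 2*B*(8 + B))
D = -9258/7 (D = -4/7 - (2 + 2*22² + 16*22) = -4/7 - (2 + 2*484 + 352) = -4/7 - (2 + 968 + 352) = -4/7 - 1*1322 = -4/7 - 1322 = -9258/7 ≈ -1322.6)
D - u(-18, -12) = -9258/7 - 1*(-12) = -9258/7 + 12 = -9174/7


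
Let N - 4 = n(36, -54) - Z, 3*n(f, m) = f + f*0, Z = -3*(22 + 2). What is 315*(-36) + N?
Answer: -11252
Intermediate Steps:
Z = -72 (Z = -3*24 = -72)
n(f, m) = f/3 (n(f, m) = (f + f*0)/3 = (f + 0)/3 = f/3)
N = 88 (N = 4 + ((⅓)*36 - 1*(-72)) = 4 + (12 + 72) = 4 + 84 = 88)
315*(-36) + N = 315*(-36) + 88 = -11340 + 88 = -11252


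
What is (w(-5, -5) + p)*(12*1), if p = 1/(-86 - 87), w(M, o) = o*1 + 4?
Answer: -2088/173 ≈ -12.069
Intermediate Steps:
w(M, o) = 4 + o (w(M, o) = o + 4 = 4 + o)
p = -1/173 (p = 1/(-173) = -1/173 ≈ -0.0057803)
(w(-5, -5) + p)*(12*1) = ((4 - 5) - 1/173)*(12*1) = (-1 - 1/173)*12 = -174/173*12 = -2088/173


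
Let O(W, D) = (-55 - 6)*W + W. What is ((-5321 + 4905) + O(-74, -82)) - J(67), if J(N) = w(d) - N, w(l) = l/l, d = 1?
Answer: 4090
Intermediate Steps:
w(l) = 1
O(W, D) = -60*W (O(W, D) = -61*W + W = -60*W)
J(N) = 1 - N
((-5321 + 4905) + O(-74, -82)) - J(67) = ((-5321 + 4905) - 60*(-74)) - (1 - 1*67) = (-416 + 4440) - (1 - 67) = 4024 - 1*(-66) = 4024 + 66 = 4090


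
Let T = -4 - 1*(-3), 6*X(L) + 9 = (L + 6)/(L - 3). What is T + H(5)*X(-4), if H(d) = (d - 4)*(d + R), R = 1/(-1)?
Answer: -151/21 ≈ -7.1905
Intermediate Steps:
X(L) = -3/2 + (6 + L)/(6*(-3 + L)) (X(L) = -3/2 + ((L + 6)/(L - 3))/6 = -3/2 + ((6 + L)/(-3 + L))/6 = -3/2 + (6 + L)/(6*(-3 + L)))
T = -1 (T = -4 + 3 = -1)
R = -1
H(d) = (-1 + d)*(-4 + d) (H(d) = (d - 4)*(d - 1) = (-4 + d)*(-1 + d) = (-1 + d)*(-4 + d))
T + H(5)*X(-4) = -1 + (4 + 5² - 5*5)*((33 - 8*(-4))/(6*(-3 - 4))) = -1 + (4 + 25 - 25)*((⅙)*(33 + 32)/(-7)) = -1 + 4*((⅙)*(-⅐)*65) = -1 + 4*(-65/42) = -1 - 130/21 = -151/21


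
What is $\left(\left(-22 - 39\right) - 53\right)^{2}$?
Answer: $12996$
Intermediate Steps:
$\left(\left(-22 - 39\right) - 53\right)^{2} = \left(-61 - 53\right)^{2} = \left(-114\right)^{2} = 12996$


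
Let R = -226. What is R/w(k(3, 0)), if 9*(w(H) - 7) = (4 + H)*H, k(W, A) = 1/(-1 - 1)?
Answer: -8136/245 ≈ -33.208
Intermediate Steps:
k(W, A) = -½ (k(W, A) = 1/(-2) = -½)
w(H) = 7 + H*(4 + H)/9 (w(H) = 7 + ((4 + H)*H)/9 = 7 + (H*(4 + H))/9 = 7 + H*(4 + H)/9)
R/w(k(3, 0)) = -226/(7 + (-½)²/9 + (4/9)*(-½)) = -226/(7 + (⅑)*(¼) - 2/9) = -226/(7 + 1/36 - 2/9) = -226/245/36 = -226*36/245 = -8136/245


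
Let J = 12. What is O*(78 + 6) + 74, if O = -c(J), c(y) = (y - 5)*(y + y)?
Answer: -14038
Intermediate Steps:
c(y) = 2*y*(-5 + y) (c(y) = (-5 + y)*(2*y) = 2*y*(-5 + y))
O = -168 (O = -2*12*(-5 + 12) = -2*12*7 = -1*168 = -168)
O*(78 + 6) + 74 = -168*(78 + 6) + 74 = -168*84 + 74 = -14112 + 74 = -14038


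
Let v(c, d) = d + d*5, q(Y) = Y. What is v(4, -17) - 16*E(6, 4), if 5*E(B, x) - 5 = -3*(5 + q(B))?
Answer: -62/5 ≈ -12.400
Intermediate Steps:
v(c, d) = 6*d (v(c, d) = d + 5*d = 6*d)
E(B, x) = -2 - 3*B/5 (E(B, x) = 1 + (-3*(5 + B))/5 = 1 + (-15 - 3*B)/5 = 1 + (-3 - 3*B/5) = -2 - 3*B/5)
v(4, -17) - 16*E(6, 4) = 6*(-17) - 16*(-2 - ⅗*6) = -102 - 16*(-2 - 18/5) = -102 - 16*(-28/5) = -102 + 448/5 = -62/5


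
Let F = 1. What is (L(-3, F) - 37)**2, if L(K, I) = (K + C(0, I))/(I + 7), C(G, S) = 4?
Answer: 87025/64 ≈ 1359.8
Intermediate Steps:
L(K, I) = (4 + K)/(7 + I) (L(K, I) = (K + 4)/(I + 7) = (4 + K)/(7 + I))
(L(-3, F) - 37)**2 = ((4 - 3)/(7 + 1) - 37)**2 = (1/8 - 37)**2 = (-295/8)**2 = 87025/64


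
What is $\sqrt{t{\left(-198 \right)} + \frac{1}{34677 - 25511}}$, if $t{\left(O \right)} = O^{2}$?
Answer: $\frac{\sqrt{3293745866590}}{9166} \approx 198.0$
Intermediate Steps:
$\sqrt{t{\left(-198 \right)} + \frac{1}{34677 - 25511}} = \sqrt{\left(-198\right)^{2} + \frac{1}{34677 - 25511}} = \sqrt{39204 + \frac{1}{9166}} = \sqrt{\frac{359343865}{9166}} = \frac{\sqrt{3293745866590}}{9166}$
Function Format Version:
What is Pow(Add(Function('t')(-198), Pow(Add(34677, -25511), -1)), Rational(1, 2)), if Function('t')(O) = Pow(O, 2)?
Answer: Mul(Rational(1, 9166), Pow(3293745866590, Rational(1, 2))) ≈ 198.00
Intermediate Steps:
Pow(Add(Function('t')(-198), Pow(Add(34677, -25511), -1)), Rational(1, 2)) = Pow(Add(Pow(-198, 2), Pow(Add(34677, -25511), -1)), Rational(1, 2)) = Pow(Add(39204, Pow(9166, -1)), Rational(1, 2)) = Pow(Add(39204, Rational(1, 9166)), Rational(1, 2)) = Pow(Rational(359343865, 9166), Rational(1, 2)) = Mul(Rational(1, 9166), Pow(3293745866590, Rational(1, 2)))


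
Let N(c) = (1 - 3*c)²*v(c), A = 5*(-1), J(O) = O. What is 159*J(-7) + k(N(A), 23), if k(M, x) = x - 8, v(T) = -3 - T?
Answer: -1098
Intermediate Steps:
A = -5
N(c) = (1 - 3*c)²*(-3 - c)
k(M, x) = -8 + x
159*J(-7) + k(N(A), 23) = 159*(-7) + (-8 + 23) = -1113 + 15 = -1098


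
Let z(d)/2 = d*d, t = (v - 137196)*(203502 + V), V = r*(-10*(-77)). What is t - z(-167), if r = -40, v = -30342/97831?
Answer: -2318020718970554/97831 ≈ -2.3694e+10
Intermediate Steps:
v = -30342/97831 (v = -30342*1/97831 = -30342/97831 ≈ -0.31015)
V = -30800 (V = -(-400)*(-77) = -40*770 = -30800)
t = -2318015262153036/97831 (t = (-30342/97831 - 137196)*(203502 - 30800) = -13422052218/97831*172702 = -2318015262153036/97831 ≈ -2.3694e+10)
z(d) = 2*d**2 (z(d) = 2*(d*d) = 2*d**2)
t - z(-167) = -2318015262153036/97831 - 2*(-167)**2 = -2318015262153036/97831 - 2*27889 = -2318015262153036/97831 - 1*55778 = -2318015262153036/97831 - 55778 = -2318020718970554/97831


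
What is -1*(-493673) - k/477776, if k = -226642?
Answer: 9071743765/18376 ≈ 4.9367e+5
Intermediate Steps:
-1*(-493673) - k/477776 = -1*(-493673) - (-226642)/477776 = 493673 - (-226642)/477776 = 493673 - 1*(-8717/18376) = 493673 + 8717/18376 = 9071743765/18376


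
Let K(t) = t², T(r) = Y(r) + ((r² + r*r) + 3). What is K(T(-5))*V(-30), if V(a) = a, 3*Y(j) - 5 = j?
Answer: -84270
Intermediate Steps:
Y(j) = 5/3 + j/3
T(r) = 14/3 + 2*r² + r/3 (T(r) = (5/3 + r/3) + ((r² + r*r) + 3) = (5/3 + r/3) + ((r² + r²) + 3) = (5/3 + r/3) + (2*r² + 3) = (5/3 + r/3) + (3 + 2*r²) = 14/3 + 2*r² + r/3)
K(T(-5))*V(-30) = (14/3 + 2*(-5)² + (⅓)*(-5))²*(-30) = (14/3 + 2*25 - 5/3)²*(-30) = (14/3 + 50 - 5/3)²*(-30) = 53²*(-30) = 2809*(-30) = -84270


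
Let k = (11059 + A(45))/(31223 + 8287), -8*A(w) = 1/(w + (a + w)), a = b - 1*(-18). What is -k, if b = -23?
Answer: -7520119/26866800 ≈ -0.27990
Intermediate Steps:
a = -5 (a = -23 - 1*(-18) = -23 + 18 = -5)
A(w) = -1/(8*(-5 + 2*w)) (A(w) = -1/(8*(w + (-5 + w))) = -1/(8*(-5 + 2*w)))
k = 7520119/26866800 (k = (11059 - 1/(-40 + 16*45))/(31223 + 8287) = (11059 - 1/(-40 + 720))/39510 = (11059 - 1/680)*(1/39510) = (7520119/680)*(1/39510) = 7520119/26866800 ≈ 0.27990)
-k = -1*7520119/26866800 = -7520119/26866800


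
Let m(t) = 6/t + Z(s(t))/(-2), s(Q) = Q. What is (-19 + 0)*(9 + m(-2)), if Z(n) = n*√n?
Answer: -114 - 19*I*√2 ≈ -114.0 - 26.87*I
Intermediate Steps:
Z(n) = n^(3/2)
m(t) = 6/t - t^(3/2)/2 (m(t) = 6/t + t^(3/2)/(-2) = 6/t + t^(3/2)*(-½) = 6/t - t^(3/2)/2)
(-19 + 0)*(9 + m(-2)) = (-19 + 0)*(9 + (½)*(12 - (-2)^(5/2))/(-2)) = -19*(9 + (½)*(-½)*(12 - 4*I*√2)) = -19*(9 + (-3 + I*√2)) = -19*(6 + I*√2) = -114 - 19*I*√2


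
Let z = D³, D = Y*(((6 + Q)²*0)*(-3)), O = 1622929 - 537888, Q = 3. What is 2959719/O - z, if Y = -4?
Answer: 2959719/1085041 ≈ 2.7277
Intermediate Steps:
O = 1085041
D = 0 (D = -4*(6 + 3)²*0*(-3) = -4*9²*0*(-3) = -4*81*0*(-3) = -0*(-3) = -4*0 = 0)
z = 0 (z = 0³ = 0)
2959719/O - z = 2959719/1085041 - 1*0 = 2959719*(1/1085041) + 0 = 2959719/1085041 + 0 = 2959719/1085041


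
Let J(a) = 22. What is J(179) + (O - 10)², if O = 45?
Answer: 1247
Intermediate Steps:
J(179) + (O - 10)² = 22 + (45 - 10)² = 22 + 35² = 22 + 1225 = 1247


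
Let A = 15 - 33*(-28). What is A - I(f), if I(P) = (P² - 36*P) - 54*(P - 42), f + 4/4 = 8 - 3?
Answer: -985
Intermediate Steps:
f = 4 (f = -1 + (8 - 3) = -1 + 5 = 4)
A = 939 (A = 15 + 924 = 939)
I(P) = 2268 + P² - 90*P (I(P) = (P² - 36*P) - 54*(-42 + P) = (P² - 36*P) + (2268 - 54*P) = 2268 + P² - 90*P)
A - I(f) = 939 - (2268 + 4² - 90*4) = 939 - (2268 + 16 - 360) = 939 - 1*1924 = 939 - 1924 = -985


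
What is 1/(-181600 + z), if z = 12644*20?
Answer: 1/71280 ≈ 1.4029e-5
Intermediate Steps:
z = 252880
1/(-181600 + z) = 1/(-181600 + 252880) = 1/71280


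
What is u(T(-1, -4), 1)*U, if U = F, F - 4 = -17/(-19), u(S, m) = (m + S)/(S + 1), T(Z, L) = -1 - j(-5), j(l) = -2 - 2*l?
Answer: 93/19 ≈ 4.8947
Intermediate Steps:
T(Z, L) = -9 (T(Z, L) = -1 - (-2 - 2*(-5)) = -1 - (-2 + 10) = -1 - 1*8 = -1 - 8 = -9)
u(S, m) = (S + m)/(1 + S)
F = 93/19 (F = 4 - 17/(-19) = 4 - 17*(-1/19) = 4 + 17/19 = 93/19 ≈ 4.8947)
U = 93/19 ≈ 4.8947
u(T(-1, -4), 1)*U = ((-9 + 1)/(1 - 9))*(93/19) = (-8/(-8))*(93/19) = -⅛*(-8)*(93/19) = 1*(93/19) = 93/19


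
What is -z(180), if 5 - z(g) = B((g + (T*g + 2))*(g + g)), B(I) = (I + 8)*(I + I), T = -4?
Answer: 75020785915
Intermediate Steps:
B(I) = 2*I*(8 + I) (B(I) = (8 + I)*(2*I) = 2*I*(8 + I))
z(g) = 5 - 4*g*(2 - 3*g)*(8 + 2*g*(2 - 3*g)) (z(g) = 5 - 2*(g + (-4*g + 2))*(g + g)*(8 + (g + (-4*g + 2))*(g + g)) = 5 - 2*(g + (2 - 4*g))*(2*g)*(8 + (g + (2 - 4*g))*(2*g)) = 5 - 2*(2 - 3*g)*(2*g)*(8 + (2 - 3*g)*(2*g)) = 5 - 2*2*g*(2 - 3*g)*(8 + 2*g*(2 - 3*g)) = 5 - 4*g*(2 - 3*g)*(8 + 2*g*(2 - 3*g)))
-z(180) = -(5 - 8*180*(-4 + 180*(-2 + 3*180))*(-2 + 3*180)) = -(5 - 8*180*(-4 + 180*(-2 + 540))*(-2 + 540)) = -(5 - 8*180*(-4 + 180*538)*538) = -(5 - 8*180*(-4 + 96840)*538) = -(5 - 8*180*96836*538) = -(5 - 75020785920) = -1*(-75020785915) = 75020785915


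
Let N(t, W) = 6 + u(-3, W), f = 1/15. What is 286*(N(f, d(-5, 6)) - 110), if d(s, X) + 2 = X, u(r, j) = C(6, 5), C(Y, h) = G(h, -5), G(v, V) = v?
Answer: -28314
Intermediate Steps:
C(Y, h) = h
u(r, j) = 5
d(s, X) = -2 + X
f = 1/15 ≈ 0.066667
N(t, W) = 11 (N(t, W) = 6 + 5 = 11)
286*(N(f, d(-5, 6)) - 110) = 286*(11 - 110) = 286*(-99) = -28314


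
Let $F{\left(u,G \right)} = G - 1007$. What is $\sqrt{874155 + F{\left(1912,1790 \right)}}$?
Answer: $\sqrt{874938} \approx 935.38$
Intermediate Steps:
$F{\left(u,G \right)} = -1007 + G$
$\sqrt{874155 + F{\left(1912,1790 \right)}} = \sqrt{874155 + \left(-1007 + 1790\right)} = \sqrt{874155 + 783} = \sqrt{874938}$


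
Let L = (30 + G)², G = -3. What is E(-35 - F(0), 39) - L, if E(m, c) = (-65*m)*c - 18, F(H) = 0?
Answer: 87978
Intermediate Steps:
E(m, c) = -18 - 65*c*m (E(m, c) = -65*c*m - 18 = -18 - 65*c*m)
L = 729 (L = (30 - 3)² = 27² = 729)
E(-35 - F(0), 39) - L = (-18 - 65*39*(-35 - 1*0)) - 1*729 = (-18 - 65*39*(-35 + 0)) - 729 = (-18 - 65*39*(-35)) - 729 = (-18 + 88725) - 729 = 88707 - 729 = 87978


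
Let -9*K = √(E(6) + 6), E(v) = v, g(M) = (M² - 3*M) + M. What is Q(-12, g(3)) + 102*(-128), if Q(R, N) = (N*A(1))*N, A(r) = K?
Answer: -13056 - 2*√3 ≈ -13059.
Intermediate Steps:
g(M) = M² - 2*M
K = -2*√3/9 (K = -√(6 + 6)/9 = -2*√3/9 ≈ -0.38490)
A(r) = -2*√3/9
Q(R, N) = -2*√3*N²/9 (Q(R, N) = (N*(-2*√3/9))*N = (-2*N*√3/9)*N = -2*√3*N²/9)
Q(-12, g(3)) + 102*(-128) = -2*√3*(3*(-2 + 3))²/9 + 102*(-128) = -2*√3*(3*1)²/9 - 13056 = -2/9*√3*3² - 13056 = -2/9*√3*9 - 13056 = -2*√3 - 13056 = -13056 - 2*√3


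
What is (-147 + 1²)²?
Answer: 21316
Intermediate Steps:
(-147 + 1²)² = (-147 + 1)² = (-146)² = 21316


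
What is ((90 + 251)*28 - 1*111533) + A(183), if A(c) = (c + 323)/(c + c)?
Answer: -18663002/183 ≈ -1.0198e+5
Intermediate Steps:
A(c) = (323 + c)/(2*c) (A(c) = (323 + c)/((2*c)) = (323 + c)*(1/(2*c)) = (323 + c)/(2*c))
((90 + 251)*28 - 1*111533) + A(183) = ((90 + 251)*28 - 1*111533) + (1/2)*(323 + 183)/183 = (341*28 - 111533) + (1/2)*(1/183)*506 = (9548 - 111533) + 253/183 = -101985 + 253/183 = -18663002/183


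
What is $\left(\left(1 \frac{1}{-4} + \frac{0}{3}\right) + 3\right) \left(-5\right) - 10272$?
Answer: $- \frac{41143}{4} \approx -10286.0$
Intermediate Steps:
$\left(\left(1 \frac{1}{-4} + \frac{0}{3}\right) + 3\right) \left(-5\right) - 10272 = \left(\left(1 \left(- \frac{1}{4}\right) + 0 \cdot \frac{1}{3}\right) + 3\right) \left(-5\right) - 10272 = \left(\left(- \frac{1}{4} + 0\right) + 3\right) \left(-5\right) - 10272 = \left(- \frac{1}{4} + 3\right) \left(-5\right) - 10272 = \frac{11}{4} \left(-5\right) - 10272 = - \frac{55}{4} - 10272 = - \frac{41143}{4}$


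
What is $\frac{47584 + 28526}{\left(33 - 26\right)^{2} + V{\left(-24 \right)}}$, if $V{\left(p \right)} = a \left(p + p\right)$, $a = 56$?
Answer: $- \frac{76110}{2639} \approx -28.84$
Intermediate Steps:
$V{\left(p \right)} = 112 p$ ($V{\left(p \right)} = 56 \left(p + p\right) = 56 \cdot 2 p = 112 p$)
$\frac{47584 + 28526}{\left(33 - 26\right)^{2} + V{\left(-24 \right)}} = \frac{47584 + 28526}{\left(33 - 26\right)^{2} + 112 \left(-24\right)} = \frac{76110}{7^{2} - 2688} = \frac{76110}{49 - 2688} = \frac{76110}{-2639} = 76110 \left(- \frac{1}{2639}\right) = - \frac{76110}{2639}$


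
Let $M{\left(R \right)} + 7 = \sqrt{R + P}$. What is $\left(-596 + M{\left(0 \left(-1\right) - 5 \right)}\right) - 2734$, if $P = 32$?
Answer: $-3337 + 3 \sqrt{3} \approx -3331.8$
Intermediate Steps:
$M{\left(R \right)} = -7 + \sqrt{32 + R}$ ($M{\left(R \right)} = -7 + \sqrt{R + 32} = -7 + \sqrt{32 + R}$)
$\left(-596 + M{\left(0 \left(-1\right) - 5 \right)}\right) - 2734 = \left(-596 - \left(7 - \sqrt{32 + \left(0 \left(-1\right) - 5\right)}\right)\right) - 2734 = \left(-596 - \left(7 - \sqrt{32 + \left(0 - 5\right)}\right)\right) - 2734 = \left(-596 - \left(7 - \sqrt{32 - 5}\right)\right) - 2734 = \left(-596 - \left(7 - \sqrt{27}\right)\right) - 2734 = \left(-596 - \left(7 - 3 \sqrt{3}\right)\right) - 2734 = \left(-603 + 3 \sqrt{3}\right) - 2734 = -3337 + 3 \sqrt{3}$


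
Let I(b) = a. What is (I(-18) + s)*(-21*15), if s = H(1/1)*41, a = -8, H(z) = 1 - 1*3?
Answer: 28350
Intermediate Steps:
H(z) = -2 (H(z) = 1 - 3 = -2)
I(b) = -8
s = -82 (s = -2*41 = -82)
(I(-18) + s)*(-21*15) = (-8 - 82)*(-21*15) = -90*(-315) = 28350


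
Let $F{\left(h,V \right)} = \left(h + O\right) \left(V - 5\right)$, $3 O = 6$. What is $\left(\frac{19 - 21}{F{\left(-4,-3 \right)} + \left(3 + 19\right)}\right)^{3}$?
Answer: $- \frac{1}{6859} \approx -0.00014579$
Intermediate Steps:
$O = 2$ ($O = \frac{1}{3} \cdot 6 = 2$)
$F{\left(h,V \right)} = \left(-5 + V\right) \left(2 + h\right)$ ($F{\left(h,V \right)} = \left(h + 2\right) \left(V - 5\right) = \left(2 + h\right) \left(-5 + V\right) = \left(-5 + V\right) \left(2 + h\right)$)
$\left(\frac{19 - 21}{F{\left(-4,-3 \right)} + \left(3 + 19\right)}\right)^{3} = \left(\frac{19 - 21}{\left(-10 - -20 + 2 \left(-3\right) - -12\right) + \left(3 + 19\right)}\right)^{3} = \left(- \frac{2}{\left(-10 + 20 - 6 + 12\right) + 22}\right)^{3} = \left(- \frac{2}{16 + 22}\right)^{3} = \left(- \frac{2}{38}\right)^{3} = \left(\left(-2\right) \frac{1}{38}\right)^{3} = \left(- \frac{1}{19}\right)^{3} = - \frac{1}{6859}$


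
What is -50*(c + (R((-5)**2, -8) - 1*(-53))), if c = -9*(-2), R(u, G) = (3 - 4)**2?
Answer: -3600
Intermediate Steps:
R(u, G) = 1 (R(u, G) = (-1)**2 = 1)
c = 18
-50*(c + (R((-5)**2, -8) - 1*(-53))) = -50*(18 + (1 - 1*(-53))) = -50*(18 + (1 + 53)) = -50*(18 + 54) = -50*72 = -3600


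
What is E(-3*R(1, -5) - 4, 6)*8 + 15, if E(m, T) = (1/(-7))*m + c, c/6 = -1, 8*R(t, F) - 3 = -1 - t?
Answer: -28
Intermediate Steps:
R(t, F) = ¼ - t/8 (R(t, F) = 3/8 + (-1 - t)/8 = 3/8 + (-⅛ - t/8) = ¼ - t/8)
c = -6 (c = 6*(-1) = -6)
E(m, T) = -6 - m/7 (E(m, T) = (1/(-7))*m - 6 = (1*(-⅐))*m - 6 = -m/7 - 6 = -6 - m/7)
E(-3*R(1, -5) - 4, 6)*8 + 15 = (-6 - (-3*(¼ - ⅛*1) - 4)/7)*8 + 15 = (-6 - (-3*(¼ - ⅛) - 4)/7)*8 + 15 = (-6 - (-3*⅛ - 4)/7)*8 + 15 = (-6 - (-3/8 - 4)/7)*8 + 15 = (-6 - ⅐*(-35/8))*8 + 15 = (-6 + 5/8)*8 + 15 = -43/8*8 + 15 = -43 + 15 = -28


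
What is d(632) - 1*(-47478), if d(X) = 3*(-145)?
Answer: 47043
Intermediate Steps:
d(X) = -435
d(632) - 1*(-47478) = -435 - 1*(-47478) = -435 + 47478 = 47043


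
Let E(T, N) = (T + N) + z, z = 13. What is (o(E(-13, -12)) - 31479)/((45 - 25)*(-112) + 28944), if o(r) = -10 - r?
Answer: -31477/26704 ≈ -1.1787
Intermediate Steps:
E(T, N) = 13 + N + T (E(T, N) = (T + N) + 13 = (N + T) + 13 = 13 + N + T)
(o(E(-13, -12)) - 31479)/((45 - 25)*(-112) + 28944) = ((-10 - (13 - 12 - 13)) - 31479)/((45 - 25)*(-112) + 28944) = ((-10 - 1*(-12)) - 31479)/(20*(-112) + 28944) = ((-10 + 12) - 31479)/(-2240 + 28944) = (2 - 31479)/26704 = -31477*1/26704 = -31477/26704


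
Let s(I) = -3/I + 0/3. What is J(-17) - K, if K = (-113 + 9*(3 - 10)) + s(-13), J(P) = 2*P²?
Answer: 9799/13 ≈ 753.77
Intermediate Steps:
s(I) = -3/I (s(I) = -3/I + 0*(⅓) = -3/I + 0 = -3/I)
K = -2285/13 (K = (-113 + 9*(3 - 10)) - 3/(-13) = (-113 + 9*(-7)) - 3*(-1/13) = (-113 - 63) + 3/13 = -176 + 3/13 = -2285/13 ≈ -175.77)
J(-17) - K = 2*(-17)² - 1*(-2285/13) = 2*289 + 2285/13 = 578 + 2285/13 = 9799/13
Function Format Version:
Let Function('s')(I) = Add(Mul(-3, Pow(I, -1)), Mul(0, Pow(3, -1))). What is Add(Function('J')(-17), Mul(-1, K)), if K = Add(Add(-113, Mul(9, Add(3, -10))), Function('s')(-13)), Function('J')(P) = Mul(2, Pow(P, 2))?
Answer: Rational(9799, 13) ≈ 753.77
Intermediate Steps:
Function('s')(I) = Mul(-3, Pow(I, -1)) (Function('s')(I) = Add(Mul(-3, Pow(I, -1)), Mul(0, Rational(1, 3))) = Add(Mul(-3, Pow(I, -1)), 0) = Mul(-3, Pow(I, -1)))
K = Rational(-2285, 13) (K = Add(Add(-113, Mul(9, Add(3, -10))), Mul(-3, Pow(-13, -1))) = Add(Add(-113, Mul(9, -7)), Mul(-3, Rational(-1, 13))) = Add(Add(-113, -63), Rational(3, 13)) = Add(-176, Rational(3, 13)) = Rational(-2285, 13) ≈ -175.77)
Add(Function('J')(-17), Mul(-1, K)) = Add(Mul(2, Pow(-17, 2)), Mul(-1, Rational(-2285, 13))) = Add(Mul(2, 289), Rational(2285, 13)) = Add(578, Rational(2285, 13)) = Rational(9799, 13)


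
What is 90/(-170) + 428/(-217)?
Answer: -9229/3689 ≈ -2.5018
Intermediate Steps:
90/(-170) + 428/(-217) = 90*(-1/170) + 428*(-1/217) = -9/17 - 428/217 = -9229/3689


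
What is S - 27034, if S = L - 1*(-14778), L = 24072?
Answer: 11816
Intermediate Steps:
S = 38850 (S = 24072 - 1*(-14778) = 24072 + 14778 = 38850)
S - 27034 = 38850 - 27034 = 11816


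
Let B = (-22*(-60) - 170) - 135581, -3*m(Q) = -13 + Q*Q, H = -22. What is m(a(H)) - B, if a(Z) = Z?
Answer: 134274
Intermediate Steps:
m(Q) = 13/3 - Q**2/3 (m(Q) = -(-13 + Q*Q)/3 = -(-13 + Q**2)/3 = 13/3 - Q**2/3)
B = -134431 (B = (1320 - 170) - 135581 = 1150 - 135581 = -134431)
m(a(H)) - B = (13/3 - 1/3*(-22)**2) - 1*(-134431) = (13/3 - 1/3*484) + 134431 = (13/3 - 484/3) + 134431 = -157 + 134431 = 134274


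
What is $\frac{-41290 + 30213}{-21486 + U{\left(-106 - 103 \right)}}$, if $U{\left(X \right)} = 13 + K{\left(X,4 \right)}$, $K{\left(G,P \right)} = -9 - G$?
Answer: $\frac{11077}{21273} \approx 0.52071$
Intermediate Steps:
$U{\left(X \right)} = 4 - X$ ($U{\left(X \right)} = 13 - \left(9 + X\right) = 4 - X$)
$\frac{-41290 + 30213}{-21486 + U{\left(-106 - 103 \right)}} = \frac{-41290 + 30213}{-21486 + \left(4 - \left(-106 - 103\right)\right)} = - \frac{11077}{-21486 + \left(4 - -209\right)} = - \frac{11077}{-21486 + \left(4 + 209\right)} = - \frac{11077}{-21486 + 213} = - \frac{11077}{-21273} = \left(-11077\right) \left(- \frac{1}{21273}\right) = \frac{11077}{21273}$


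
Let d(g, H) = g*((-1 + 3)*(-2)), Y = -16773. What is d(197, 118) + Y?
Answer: -17561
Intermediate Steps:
d(g, H) = -4*g (d(g, H) = g*(2*(-2)) = g*(-4) = -4*g)
d(197, 118) + Y = -4*197 - 16773 = -788 - 16773 = -17561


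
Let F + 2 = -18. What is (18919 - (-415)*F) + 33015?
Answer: 43634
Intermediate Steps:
F = -20 (F = -2 - 18 = -20)
(18919 - (-415)*F) + 33015 = (18919 - (-415)*(-20)) + 33015 = (18919 - 1*8300) + 33015 = (18919 - 8300) + 33015 = 10619 + 33015 = 43634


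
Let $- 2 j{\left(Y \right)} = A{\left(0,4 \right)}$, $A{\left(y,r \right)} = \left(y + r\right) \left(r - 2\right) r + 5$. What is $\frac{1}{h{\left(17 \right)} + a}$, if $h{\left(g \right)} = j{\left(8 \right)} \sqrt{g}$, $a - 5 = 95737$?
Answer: $\frac{382968}{36666098983} + \frac{74 \sqrt{17}}{36666098983} \approx 1.0453 \cdot 10^{-5}$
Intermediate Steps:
$a = 95742$ ($a = 5 + 95737 = 95742$)
$A{\left(y,r \right)} = 5 + r \left(-2 + r\right) \left(r + y\right)$ ($A{\left(y,r \right)} = \left(r + y\right) \left(-2 + r\right) r + 5 = \left(-2 + r\right) \left(r + y\right) r + 5 = r \left(-2 + r\right) \left(r + y\right) + 5 = 5 + r \left(-2 + r\right) \left(r + y\right)$)
$j{\left(Y \right)} = - \frac{37}{2}$ ($j{\left(Y \right)} = - \frac{5 + 4^{3} - 2 \cdot 4^{2} + 0 \cdot 4^{2} - 8 \cdot 0}{2} = - \frac{5 + 64 - 32 + 0 \cdot 16 + 0}{2} = - \frac{5 + 64 - 32 + 0 + 0}{2} = \left(- \frac{1}{2}\right) 37 = - \frac{37}{2}$)
$h{\left(g \right)} = - \frac{37 \sqrt{g}}{2}$
$\frac{1}{h{\left(17 \right)} + a} = \frac{1}{- \frac{37 \sqrt{17}}{2} + 95742} = \frac{1}{95742 - \frac{37 \sqrt{17}}{2}}$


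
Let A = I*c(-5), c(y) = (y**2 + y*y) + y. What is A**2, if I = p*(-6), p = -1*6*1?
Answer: 2624400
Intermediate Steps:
c(y) = y + 2*y**2 (c(y) = (y**2 + y**2) + y = 2*y**2 + y = y + 2*y**2)
p = -6 (p = -6*1 = -6)
I = 36 (I = -6*(-6) = 36)
A = 1620 (A = 36*(-5*(1 + 2*(-5))) = 36*(-5*(1 - 10)) = 36*(-5*(-9)) = 36*45 = 1620)
A**2 = 1620**2 = 2624400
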